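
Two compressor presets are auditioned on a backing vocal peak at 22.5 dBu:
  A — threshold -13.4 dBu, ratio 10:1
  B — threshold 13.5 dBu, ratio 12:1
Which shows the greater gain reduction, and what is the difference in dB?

A, by 24.06 dB

A: overshoot 35.9 dB → output overshoot 3.59 dB → GR 32.31 dB.
B: overshoot 9 dB → output overshoot 0.75 dB → GR 8.25 dB.
Difference: 24.06 dB in favour of A.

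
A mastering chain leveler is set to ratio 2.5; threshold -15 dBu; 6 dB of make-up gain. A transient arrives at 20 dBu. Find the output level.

5 dBu

20 dBu sits 35 dB over threshold.
The 35 dB excess becomes 14 dB after 2.5:1 reduction.
That puts the output at -1 dBu; make-up adds 6 dB, giving 5 dBu.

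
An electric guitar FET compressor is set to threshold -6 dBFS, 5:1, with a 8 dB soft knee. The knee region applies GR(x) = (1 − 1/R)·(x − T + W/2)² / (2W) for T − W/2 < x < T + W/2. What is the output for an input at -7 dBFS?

-7.45 dBFS

x − T + W/2 = -7 − (-6) + 4 = 3.
GR = (1 − 1/5) × 3² / 16 = 0.8 × 9 / 16 = 0.45 dB.
Output = -7 − 0.45 = -7.45 dBFS.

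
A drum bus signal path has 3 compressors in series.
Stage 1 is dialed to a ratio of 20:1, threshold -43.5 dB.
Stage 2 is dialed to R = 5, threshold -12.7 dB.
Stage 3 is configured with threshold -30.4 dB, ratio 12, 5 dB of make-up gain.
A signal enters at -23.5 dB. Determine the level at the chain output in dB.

Stage 1: 20 dB above -43.5 dB, reduced 20:1 to 1 dB above → -42.5 dB.
Stage 2: -42.5 dB is at or below the -12.7 dB threshold — no compression; output -42.5 dB.
Stage 3: below threshold (-42.5 ≤ -30.4); passes unchanged; make-up brings it to -37.5 dB.

-37.5 dB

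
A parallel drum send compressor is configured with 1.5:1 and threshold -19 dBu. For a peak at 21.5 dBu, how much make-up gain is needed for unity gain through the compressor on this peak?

13.5 dB

Without make-up, output = threshold + overshoot/1.5 = -19 + 27 = 8 dBu.
Gap to target: 13.5 dB.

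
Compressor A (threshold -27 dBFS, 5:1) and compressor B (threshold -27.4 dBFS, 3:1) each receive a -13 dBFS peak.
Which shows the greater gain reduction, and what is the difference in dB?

A, by 1.6 dB

A: GR = 14 − 14/5 = 11.2 dB.
B: GR = 14.4 − 14.4/3 = 9.6 dB.
A reduces 1.6 dB more.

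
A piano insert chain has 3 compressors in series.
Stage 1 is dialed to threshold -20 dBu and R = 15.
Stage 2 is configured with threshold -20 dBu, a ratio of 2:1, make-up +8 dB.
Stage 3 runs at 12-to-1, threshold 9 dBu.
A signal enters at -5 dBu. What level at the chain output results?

-11.5 dBu

Stage 1: 15 dB above -20 dBu, reduced 15:1 to 1 dB above → -19 dBu.
Stage 2: overshoot 1 dB → 1/2 = 0.5 dB → -19.5 dBu; +8 dB make-up → -11.5 dBu.
Stage 3: below threshold (-11.5 ≤ 9); passes unchanged; output -11.5 dBu.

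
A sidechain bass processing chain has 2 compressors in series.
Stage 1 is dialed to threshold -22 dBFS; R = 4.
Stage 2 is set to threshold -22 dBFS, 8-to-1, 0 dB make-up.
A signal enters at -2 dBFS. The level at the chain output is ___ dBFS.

Stage 1: 20 dB above -22 dBFS, reduced 4:1 to 5 dB above → -17 dBFS.
Stage 2: 5 dB above -22 dBFS, reduced 8:1 to 0.625 dB above → -21.375 dBFS.

-21.375 dBFS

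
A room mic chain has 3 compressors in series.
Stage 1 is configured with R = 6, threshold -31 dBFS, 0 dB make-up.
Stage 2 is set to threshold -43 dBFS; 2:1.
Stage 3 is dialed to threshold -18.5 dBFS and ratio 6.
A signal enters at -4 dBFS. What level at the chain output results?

-34.75 dBFS

Stage 1: overshoot 27 dB → 27/6 = 4.5 dB → -26.5 dBFS.
Stage 2: 16.5 dB above -43 dBFS, reduced 2:1 to 8.25 dB above → -34.75 dBFS.
Stage 3: below threshold (-34.75 ≤ -18.5); passes unchanged; output -34.75 dBFS.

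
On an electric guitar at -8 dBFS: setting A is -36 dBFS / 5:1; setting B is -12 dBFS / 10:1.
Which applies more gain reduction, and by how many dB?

A, by 18.8 dB

A: GR = 28 − 28/5 = 22.4 dB.
B: GR = 4 − 4/10 = 3.6 dB.
Difference: 18.8 dB in favour of A.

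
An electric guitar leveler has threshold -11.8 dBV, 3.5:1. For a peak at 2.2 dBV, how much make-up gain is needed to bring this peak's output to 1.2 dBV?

The peak compresses to -11.8 + 14/3.5 = -7.8 dBV.
To reach 1.2 dBV requires 1.2 − (-7.8) = 9 dB of make-up.

9 dB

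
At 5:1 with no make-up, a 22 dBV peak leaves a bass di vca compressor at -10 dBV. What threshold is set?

Input is 40 dB above T (since output overshoot × R = input overshoot: (-10 − T)·5 = 22 − T gives T = -18 dBV).
Check: -18 + (22 − (-18))/5 = -18 + 8 = -10 dBV. ✓

-18 dBV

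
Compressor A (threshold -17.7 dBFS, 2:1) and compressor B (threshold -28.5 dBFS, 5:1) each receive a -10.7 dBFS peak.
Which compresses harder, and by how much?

A: GR = 7 − 7/2 = 3.5 dB.
B: GR = 17.8 − 17.8/5 = 14.24 dB.
B applies 10.74 dB more gain reduction.

B, by 10.74 dB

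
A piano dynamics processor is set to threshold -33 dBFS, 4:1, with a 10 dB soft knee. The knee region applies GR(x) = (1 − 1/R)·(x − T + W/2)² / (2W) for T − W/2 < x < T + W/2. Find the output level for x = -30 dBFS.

-32.4 dBFS

x − T + W/2 = -30 − (-33) + 5 = 8.
GR = (1 − 1/4) × 8² / 20 = 0.75 × 64 / 20 = 2.4 dB.
Output = -30 − 2.4 = -32.4 dBFS.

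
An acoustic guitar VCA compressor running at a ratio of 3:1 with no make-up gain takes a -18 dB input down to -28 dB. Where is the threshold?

Gain reduction = -18 − (-28) = 10 dB; output overshoot = GR / (R − 1) = 10 / 2 = 5 dB.
Threshold = output − output overshoot = -28 − 5 = -33 dB.

-33 dB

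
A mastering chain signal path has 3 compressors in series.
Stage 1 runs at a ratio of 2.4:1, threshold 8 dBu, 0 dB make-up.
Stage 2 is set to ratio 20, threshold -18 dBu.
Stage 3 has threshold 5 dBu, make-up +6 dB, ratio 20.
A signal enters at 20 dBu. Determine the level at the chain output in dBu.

Stage 1: overshoot 12 dB → 12/2.4 = 5 dB → 13 dBu.
Stage 2: 13 dBu is 31 dB over -18 dBu; at 20:1 that becomes 1.55 dB over, giving -16.45 dBu.
Stage 3: -16.45 dBu is at or below the 5 dBu threshold — no compression; make-up brings it to -10.45 dBu.

-10.45 dBu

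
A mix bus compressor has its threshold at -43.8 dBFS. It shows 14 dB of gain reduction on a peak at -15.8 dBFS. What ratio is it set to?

Input overshoot = -15.8 − (-43.8) = 28 dB.
Output overshoot = 28 − 14 = 14 dB.
Ratio = input overshoot / output overshoot = 28 / 14 = 2.

2:1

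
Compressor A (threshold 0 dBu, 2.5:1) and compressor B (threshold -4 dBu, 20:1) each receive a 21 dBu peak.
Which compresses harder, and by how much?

B, by 11.15 dB

A: GR = 21 − 21/2.5 = 12.6 dB.
B: GR = 25 − 25/20 = 23.75 dB.
B applies 11.15 dB more gain reduction.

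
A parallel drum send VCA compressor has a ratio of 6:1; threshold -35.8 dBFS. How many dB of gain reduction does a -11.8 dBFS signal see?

Overshoot = -11.8 − (-35.8) = 24 dB.
At 6:1, output sits 24/6 = 4 dB above threshold.
Gain reduction = 24 − 4 = 20 dB.

20 dB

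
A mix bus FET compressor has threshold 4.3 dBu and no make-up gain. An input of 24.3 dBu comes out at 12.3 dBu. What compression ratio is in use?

2.5:1

Input overshoot = 24.3 − 4.3 = 20 dB; output overshoot = 12.3 − 4.3 = 8 dB.
Ratio = 20 / 8 = 2.5.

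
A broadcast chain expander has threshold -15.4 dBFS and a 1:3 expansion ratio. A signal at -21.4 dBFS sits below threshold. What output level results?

Below threshold, a 1:3 expander applies gain = (3−1)×(T − x) of attenuation.
(3−1) × 6 = 12 dB, so output = -21.4 − 12 = -33.4 dBFS.

-33.4 dBFS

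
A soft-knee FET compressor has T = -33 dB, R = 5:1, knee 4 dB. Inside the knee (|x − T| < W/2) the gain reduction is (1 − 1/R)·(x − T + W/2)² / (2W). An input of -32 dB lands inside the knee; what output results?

-32.9 dB

x − T + W/2 = -32 − (-33) + 2 = 3.
GR = (1 − 1/5) × 3² / 8 = 0.8 × 9 / 8 = 0.9 dB.
Output = -32 − 0.9 = -32.9 dB.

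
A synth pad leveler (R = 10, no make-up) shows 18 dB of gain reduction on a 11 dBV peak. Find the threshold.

Input is 20 dB above T (since output overshoot × R = input overshoot: (-7 − T)·10 = 11 − T gives T = -9 dBV).
Check: -9 + (11 − (-9))/10 = -9 + 2 = -7 dBV. ✓

-9 dBV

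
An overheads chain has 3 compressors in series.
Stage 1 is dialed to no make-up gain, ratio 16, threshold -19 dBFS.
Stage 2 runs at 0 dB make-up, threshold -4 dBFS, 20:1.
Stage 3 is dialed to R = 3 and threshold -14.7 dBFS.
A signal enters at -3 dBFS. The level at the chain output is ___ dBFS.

Stage 1: -3 dBFS is 16 dB over -19 dBFS; at 16:1 that becomes 1 dB over, giving -18 dBFS.
Stage 2: -18 dBFS ≤ -4 dBFS, so stage 2 doesn't engage; output -18 dBFS.
Stage 3: -18 dBFS ≤ -14.7 dBFS, so stage 3 doesn't engage; output -18 dBFS.

-18 dBFS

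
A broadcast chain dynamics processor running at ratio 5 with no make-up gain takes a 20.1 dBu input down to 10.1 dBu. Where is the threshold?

7.6 dBu

Let T be the threshold. Output overshoot = (input overshoot)/R, so 10.1 − T = (20.1 − T)/5.
5·(10.1 − T) = 20.1 − T → 4·T = 50.5 − 20.1 = 30.4.
T = 30.4/4 = 7.6 dBu.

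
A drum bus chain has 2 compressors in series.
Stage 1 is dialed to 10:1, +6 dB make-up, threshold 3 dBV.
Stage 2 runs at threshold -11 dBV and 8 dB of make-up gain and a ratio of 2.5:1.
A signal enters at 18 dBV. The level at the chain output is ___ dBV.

Stage 1: overshoot 15 dB → 15/10 = 1.5 dB → 4.5 dBV; +6 dB make-up → 10.5 dBV.
Stage 2: 21.5 dB above -11 dBV, reduced 2.5:1 to 8.6 dB above → -2.4 dBV; +8 dB make-up → 5.6 dBV.

5.6 dBV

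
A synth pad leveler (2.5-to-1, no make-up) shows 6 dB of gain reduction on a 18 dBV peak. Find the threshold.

8 dBV

Gain reduction = 18 − 12 = 6 dB; output overshoot = GR / (R − 1) = 6 / 1.5 = 4 dB.
Threshold = output − output overshoot = 12 − 4 = 8 dBV.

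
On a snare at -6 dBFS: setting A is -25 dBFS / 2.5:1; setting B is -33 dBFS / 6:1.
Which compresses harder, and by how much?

A: 19 dB over, compressed to 7.6 dB over, so 11.4 dB of GR.
B: 27 dB over, compressed to 4.5 dB over, so 22.5 dB of GR.
Difference: 11.1 dB in favour of B.

B, by 11.1 dB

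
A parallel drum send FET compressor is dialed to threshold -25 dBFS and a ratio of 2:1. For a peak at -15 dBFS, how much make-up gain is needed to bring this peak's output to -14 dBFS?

The peak compresses to -25 + 10/2 = -20 dBFS.
To reach -14 dBFS requires -14 − (-20) = 6 dB of make-up.

6 dB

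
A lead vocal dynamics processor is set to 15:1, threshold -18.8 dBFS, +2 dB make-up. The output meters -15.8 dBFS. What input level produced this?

Before make-up, the level was -15.8 − 2 = -17.8 dBFS.
Post-compression overshoot = -17.8 − (-18.8) = 1 dB.
Input overshoot = R × output overshoot = 15 dB → input = -18.8 + 15 = -3.8 dBFS.

-3.8 dBFS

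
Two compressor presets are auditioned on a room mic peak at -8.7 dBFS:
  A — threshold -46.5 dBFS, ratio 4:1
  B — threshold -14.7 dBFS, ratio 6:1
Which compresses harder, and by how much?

A, by 23.35 dB

A: 37.8 dB over, compressed to 9.45 dB over, so 28.35 dB of GR.
B: 6 dB over, compressed to 1 dB over, so 5 dB of GR.
A reduces 23.35 dB more.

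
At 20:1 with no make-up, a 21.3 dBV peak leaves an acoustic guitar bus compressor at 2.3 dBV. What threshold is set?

1.3 dBV

Input is 20 dB above T (since output overshoot × R = input overshoot: (2.3 − T)·20 = 21.3 − T gives T = 1.3 dBV).
Check: 1.3 + (21.3 − 1.3)/20 = 1.3 + 1 = 2.3 dBV. ✓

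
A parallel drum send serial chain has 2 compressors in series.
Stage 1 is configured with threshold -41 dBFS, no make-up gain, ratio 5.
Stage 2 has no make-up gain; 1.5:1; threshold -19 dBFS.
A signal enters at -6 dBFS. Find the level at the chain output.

-34 dBFS

Stage 1: overshoot 35 dB → 35/5 = 7 dB → -34 dBFS.
Stage 2: below threshold (-34 ≤ -19); passes unchanged; output -34 dBFS.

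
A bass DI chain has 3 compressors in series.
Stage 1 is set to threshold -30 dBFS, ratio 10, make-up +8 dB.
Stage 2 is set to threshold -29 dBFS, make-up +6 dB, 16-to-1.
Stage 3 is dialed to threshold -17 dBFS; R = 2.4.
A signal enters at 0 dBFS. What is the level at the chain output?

Stage 1: overshoot 30 dB → 30/10 = 3 dB → -27 dBFS; +8 dB make-up → -19 dBFS.
Stage 2: overshoot 10 dB → 10/16 = 0.625 dB → -28.375 dBFS; +6 dB make-up → -22.375 dBFS.
Stage 3: -22.375 dBFS is at or below the -17 dBFS threshold — no compression; output -22.375 dBFS.

-22.375 dBFS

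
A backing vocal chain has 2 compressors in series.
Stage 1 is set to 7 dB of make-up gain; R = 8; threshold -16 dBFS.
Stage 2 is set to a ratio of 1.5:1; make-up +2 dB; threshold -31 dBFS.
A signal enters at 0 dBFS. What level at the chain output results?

Stage 1: overshoot 16 dB → 16/8 = 2 dB → -14 dBFS; +7 dB make-up → -7 dBFS.
Stage 2: 24 dB above -31 dBFS, reduced 1.5:1 to 16 dB above → -15 dBFS; +2 dB make-up → -13 dBFS.

-13 dBFS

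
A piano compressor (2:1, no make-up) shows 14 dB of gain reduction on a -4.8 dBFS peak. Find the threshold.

-32.8 dBFS

Input is 28 dB above T (since output overshoot × R = input overshoot: (-18.8 − T)·2 = -4.8 − T gives T = -32.8 dBFS).
Check: -32.8 + (-4.8 − (-32.8))/2 = -32.8 + 14 = -18.8 dBFS. ✓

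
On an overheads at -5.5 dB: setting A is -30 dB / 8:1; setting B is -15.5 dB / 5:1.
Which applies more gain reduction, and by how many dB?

A, by 13.4375 dB

A: overshoot 24.5 dB → output overshoot 3.0625 dB → GR 21.4375 dB.
B: overshoot 10 dB → output overshoot 2 dB → GR 8 dB.
Difference: 13.4375 dB in favour of A.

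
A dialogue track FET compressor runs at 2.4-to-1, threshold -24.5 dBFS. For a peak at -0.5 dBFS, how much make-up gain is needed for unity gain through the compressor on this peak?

14 dB

Without make-up, output = threshold + overshoot/2.4 = -24.5 + 10 = -14.5 dBFS.
Gap to target: 14 dB.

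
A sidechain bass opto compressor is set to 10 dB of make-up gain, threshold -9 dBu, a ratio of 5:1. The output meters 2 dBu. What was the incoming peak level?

-4 dBu

Before make-up, the level was 2 − 10 = -8 dBu.
That's 1 dB above the -9 dBu threshold.
Undo the ratio: input overshoot = 1 × 5 = 5 dB, giving input = -4 dBu.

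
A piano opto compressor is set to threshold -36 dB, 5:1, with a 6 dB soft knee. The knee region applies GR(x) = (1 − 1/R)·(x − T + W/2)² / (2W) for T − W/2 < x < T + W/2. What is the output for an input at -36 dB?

-36.6 dB

x − T + W/2 = -36 − (-36) + 3 = 3.
GR = (1 − 1/5) × 3² / 12 = 0.8 × 9 / 12 = 0.6 dB.
Output = -36 − 0.6 = -36.6 dB.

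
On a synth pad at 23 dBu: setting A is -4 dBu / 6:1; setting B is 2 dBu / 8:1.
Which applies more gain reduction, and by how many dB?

A: overshoot 27 dB → output overshoot 4.5 dB → GR 22.5 dB.
B: overshoot 21 dB → output overshoot 2.625 dB → GR 18.375 dB.
A reduces 4.125 dB more.

A, by 4.125 dB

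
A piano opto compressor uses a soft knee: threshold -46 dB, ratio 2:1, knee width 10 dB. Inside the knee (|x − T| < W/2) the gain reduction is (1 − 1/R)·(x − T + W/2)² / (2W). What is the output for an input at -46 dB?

x − T + W/2 = -46 − (-46) + 5 = 5.
GR = (1 − 1/2) × 5² / 20 = 0.5 × 25 / 20 = 0.625 dB.
Output = -46 − 0.625 = -46.625 dB.

-46.625 dB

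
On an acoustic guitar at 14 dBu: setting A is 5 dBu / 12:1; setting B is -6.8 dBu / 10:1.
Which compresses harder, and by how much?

A: 9 dB over, compressed to 0.75 dB over, so 8.25 dB of GR.
B: 20.8 dB over, compressed to 2.08 dB over, so 18.72 dB of GR.
Difference: 10.47 dB in favour of B.

B, by 10.47 dB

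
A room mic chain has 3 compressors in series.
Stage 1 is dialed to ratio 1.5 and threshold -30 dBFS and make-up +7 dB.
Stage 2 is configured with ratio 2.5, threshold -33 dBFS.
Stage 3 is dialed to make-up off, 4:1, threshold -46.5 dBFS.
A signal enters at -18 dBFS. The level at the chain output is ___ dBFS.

Stage 1: -18 dBFS is 12 dB over -30 dBFS; at 1.5:1 that becomes 8 dB over, giving -22 dBFS; +7 dB make-up → -15 dBFS.
Stage 2: -15 dBFS is 18 dB over -33 dBFS; at 2.5:1 that becomes 7.2 dB over, giving -25.8 dBFS.
Stage 3: overshoot 20.7 dB → 20.7/4 = 5.175 dB → -41.325 dBFS.

-41.325 dBFS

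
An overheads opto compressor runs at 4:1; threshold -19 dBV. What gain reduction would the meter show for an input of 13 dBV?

13 dBV exceeds the threshold by 32 dB.
After 4:1 compression the overshoot becomes 32/4 = 8 dB.
So the signal is attenuated by 32 − 8 = 24 dB.

24 dB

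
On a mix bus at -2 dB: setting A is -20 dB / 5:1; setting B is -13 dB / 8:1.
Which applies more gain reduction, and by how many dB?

A: 18 dB over, compressed to 3.6 dB over, so 14.4 dB of GR.
B: 11 dB over, compressed to 1.375 dB over, so 9.625 dB of GR.
A reduces 4.775 dB more.

A, by 4.775 dB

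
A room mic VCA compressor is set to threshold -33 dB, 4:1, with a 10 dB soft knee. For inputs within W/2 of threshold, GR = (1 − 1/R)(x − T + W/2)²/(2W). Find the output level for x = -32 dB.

x − T + W/2 = -32 − (-33) + 5 = 6.
GR = (1 − 1/4) × 6² / 20 = 0.75 × 36 / 20 = 1.35 dB.
Output = -32 − 1.35 = -33.35 dB.

-33.35 dB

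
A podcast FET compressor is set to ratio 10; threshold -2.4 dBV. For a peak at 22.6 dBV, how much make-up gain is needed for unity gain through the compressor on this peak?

22.5 dB

The peak compresses to -2.4 + 25/10 = 0.1 dBV.
To reach 22.6 dBV requires 22.6 − 0.1 = 22.5 dB of make-up.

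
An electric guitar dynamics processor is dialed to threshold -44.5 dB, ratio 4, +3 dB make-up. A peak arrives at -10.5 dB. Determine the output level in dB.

Overshoot: -10.5 − (-44.5) = 34 dB.
4:1 compression reduces that to 34/4 = 8.5 dB over.
Output = -44.5 + 8.5 = -36 dB; make-up adds 3 dB, giving -33 dB.

-33 dB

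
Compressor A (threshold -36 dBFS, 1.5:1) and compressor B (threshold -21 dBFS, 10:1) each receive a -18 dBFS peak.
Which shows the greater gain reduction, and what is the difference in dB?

A, by 3.3 dB

A: overshoot 18 dB → output overshoot 12 dB → GR 6 dB.
B: overshoot 3 dB → output overshoot 0.3 dB → GR 2.7 dB.
A reduces 3.3 dB more.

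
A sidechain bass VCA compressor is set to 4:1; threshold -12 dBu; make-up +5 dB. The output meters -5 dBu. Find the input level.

Remove make-up: -5 − 5 = -10 dBu.
That's 2 dB above the -12 dBu threshold.
Input overshoot = R × output overshoot = 8 dB → input = -12 + 8 = -4 dBu.

-4 dBu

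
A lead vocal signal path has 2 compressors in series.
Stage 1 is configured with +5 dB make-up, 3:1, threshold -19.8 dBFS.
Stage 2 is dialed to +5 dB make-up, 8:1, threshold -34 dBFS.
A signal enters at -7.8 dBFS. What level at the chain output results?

-26.1 dBFS

Stage 1: overshoot 12 dB → 12/3 = 4 dB → -15.8 dBFS; +5 dB make-up → -10.8 dBFS.
Stage 2: -10.8 dBFS is 23.2 dB over -34 dBFS; at 8:1 that becomes 2.9 dB over, giving -31.1 dBFS; +5 dB make-up → -26.1 dBFS.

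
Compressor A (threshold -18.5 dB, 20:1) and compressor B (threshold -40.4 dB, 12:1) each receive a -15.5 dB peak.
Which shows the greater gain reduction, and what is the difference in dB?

A: GR = 3 − 3/20 = 2.85 dB.
B: GR = 24.9 − 24.9/12 = 22.825 dB.
B reduces 19.975 dB more.

B, by 19.975 dB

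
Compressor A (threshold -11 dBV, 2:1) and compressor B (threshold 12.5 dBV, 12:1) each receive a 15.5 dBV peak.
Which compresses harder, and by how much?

A: GR = 26.5 − 26.5/2 = 13.25 dB.
B: GR = 3 − 3/12 = 2.75 dB.
A reduces 10.5 dB more.

A, by 10.5 dB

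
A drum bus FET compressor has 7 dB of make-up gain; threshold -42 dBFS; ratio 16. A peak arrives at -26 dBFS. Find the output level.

-34 dBFS

-26 dBFS sits 16 dB over threshold.
The 16 dB excess becomes 1 dB after 16:1 reduction.
So the level is -42 + 1 = -41 dBFS; make-up adds 7 dB, giving -34 dBFS.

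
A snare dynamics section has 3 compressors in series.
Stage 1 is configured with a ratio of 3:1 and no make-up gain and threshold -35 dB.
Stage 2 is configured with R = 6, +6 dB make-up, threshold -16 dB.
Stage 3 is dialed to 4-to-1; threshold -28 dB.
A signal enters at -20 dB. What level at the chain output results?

Stage 1: -20 dB is 15 dB over -35 dB; at 3:1 that becomes 5 dB over, giving -30 dB.
Stage 2: -30 dB ≤ -16 dB, so stage 2 doesn't engage; make-up brings it to -24 dB.
Stage 3: overshoot 4 dB → 4/4 = 1 dB → -27 dB.

-27 dB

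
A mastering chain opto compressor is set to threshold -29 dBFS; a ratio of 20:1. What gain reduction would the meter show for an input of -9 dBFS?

-9 dBFS exceeds the threshold by 20 dB.
At 20:1, output sits 20/20 = 1 dB above threshold.
GR = overshoot in − overshoot out = 20 − 1 = 19 dB.

19 dB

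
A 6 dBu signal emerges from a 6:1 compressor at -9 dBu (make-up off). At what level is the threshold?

-12 dBu

Input is 18 dB above T (since output overshoot × R = input overshoot: (-9 − T)·6 = 6 − T gives T = -12 dBu).
Check: -12 + (6 − (-12))/6 = -12 + 3 = -9 dBu. ✓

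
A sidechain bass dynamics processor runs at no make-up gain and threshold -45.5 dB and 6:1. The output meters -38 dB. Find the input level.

Post-compression overshoot = -38 − (-45.5) = 7.5 dB.
Before 6:1 compression the overshoot was 7.5 × 6 = 45 dB, so input = -45.5 + 45 = -0.5 dB.

-0.5 dB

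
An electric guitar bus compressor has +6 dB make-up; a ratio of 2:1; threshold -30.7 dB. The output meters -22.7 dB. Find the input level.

Before make-up, the level was -22.7 − 6 = -28.7 dB.
The compressed level sits -28.7 − (-30.7) = 2 dB over threshold.
Input overshoot = R × output overshoot = 4 dB → input = -30.7 + 4 = -26.7 dB.

-26.7 dB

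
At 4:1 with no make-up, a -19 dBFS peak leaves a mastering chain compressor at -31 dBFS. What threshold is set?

-35 dBFS

Let T be the threshold. Output overshoot = (input overshoot)/R, so -31 − T = (-19 − T)/4.
4·(-31 − T) = -19 − T → 3·T = -124 − (-19) = -105.
T = -105/3 = -35 dBFS.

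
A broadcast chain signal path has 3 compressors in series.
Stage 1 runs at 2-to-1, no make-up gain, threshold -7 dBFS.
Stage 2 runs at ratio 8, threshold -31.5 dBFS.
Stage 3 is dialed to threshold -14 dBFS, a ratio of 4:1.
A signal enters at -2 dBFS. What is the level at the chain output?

Stage 1: -2 dBFS is 5 dB over -7 dBFS; at 2:1 that becomes 2.5 dB over, giving -4.5 dBFS.
Stage 2: overshoot 27 dB → 27/8 = 3.375 dB → -28.125 dBFS.
Stage 3: below threshold (-28.125 ≤ -14); passes unchanged; output -28.125 dBFS.

-28.125 dBFS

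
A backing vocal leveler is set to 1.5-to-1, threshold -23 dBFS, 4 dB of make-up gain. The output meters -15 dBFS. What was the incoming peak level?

-17 dBFS

Remove make-up: -15 − 4 = -19 dBFS.
Post-compression overshoot = -19 − (-23) = 4 dB.
Input overshoot = R × output overshoot = 6 dB → input = -23 + 6 = -17 dBFS.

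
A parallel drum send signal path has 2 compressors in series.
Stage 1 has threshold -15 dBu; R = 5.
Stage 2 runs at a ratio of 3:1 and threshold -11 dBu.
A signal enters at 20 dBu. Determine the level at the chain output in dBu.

-10 dBu

Stage 1: 20 dBu is 35 dB over -15 dBu; at 5:1 that becomes 7 dB over, giving -8 dBu.
Stage 2: -8 dBu is 3 dB over -11 dBu; at 3:1 that becomes 1 dB over, giving -10 dBu.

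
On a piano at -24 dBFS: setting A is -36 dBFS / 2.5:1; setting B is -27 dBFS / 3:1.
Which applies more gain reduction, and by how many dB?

A: overshoot 12 dB → output overshoot 4.8 dB → GR 7.2 dB.
B: overshoot 3 dB → output overshoot 1 dB → GR 2 dB.
A applies 5.2 dB more gain reduction.

A, by 5.2 dB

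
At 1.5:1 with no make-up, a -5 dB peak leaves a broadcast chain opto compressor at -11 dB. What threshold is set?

Let T be the threshold. Output overshoot = (input overshoot)/R, so -11 − T = (-5 − T)/1.5.
1.5·(-11 − T) = -5 − T → 0.5·T = -16.5 − (-5) = -11.5.
T = -11.5/0.5 = -23 dB.

-23 dB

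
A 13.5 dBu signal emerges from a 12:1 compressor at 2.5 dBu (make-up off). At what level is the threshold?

1.5 dBu

Gain reduction = 13.5 − 2.5 = 11 dB; output overshoot = GR / (R − 1) = 11 / 11 = 1 dB.
Threshold = output − output overshoot = 2.5 − 1 = 1.5 dBu.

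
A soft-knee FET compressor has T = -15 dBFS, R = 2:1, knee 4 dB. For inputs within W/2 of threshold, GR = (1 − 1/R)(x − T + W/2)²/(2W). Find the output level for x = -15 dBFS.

x − T + W/2 = -15 − (-15) + 2 = 2.
GR = (1 − 1/2) × 2² / 8 = 0.5 × 4 / 8 = 0.25 dB.
Output = -15 − 0.25 = -15.25 dBFS.

-15.25 dBFS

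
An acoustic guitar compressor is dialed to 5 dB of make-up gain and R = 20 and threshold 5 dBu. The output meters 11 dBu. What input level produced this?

25 dBu

Stripping the +5 dB make-up gives 6 dBu at the gain stage.
Post-compression overshoot = 6 − 5 = 1 dB.
Undo the ratio: input overshoot = 1 × 20 = 20 dB, giving input = 25 dBu.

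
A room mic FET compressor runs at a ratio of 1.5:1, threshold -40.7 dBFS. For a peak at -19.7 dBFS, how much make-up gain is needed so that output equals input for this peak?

7 dB

The peak compresses to -40.7 + 21/1.5 = -26.7 dBFS.
To reach -19.7 dBFS requires -19.7 − (-26.7) = 7 dB of make-up.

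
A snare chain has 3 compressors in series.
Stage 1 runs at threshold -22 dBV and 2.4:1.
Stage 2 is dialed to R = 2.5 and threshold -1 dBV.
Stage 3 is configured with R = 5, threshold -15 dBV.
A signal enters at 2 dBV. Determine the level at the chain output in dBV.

-14.4 dBV

Stage 1: 24 dB above -22 dBV, reduced 2.4:1 to 10 dB above → -12 dBV.
Stage 2: below threshold (-12 ≤ -1); passes unchanged; output -12 dBV.
Stage 3: -12 dBV is 3 dB over -15 dBV; at 5:1 that becomes 0.6 dB over, giving -14.4 dBV.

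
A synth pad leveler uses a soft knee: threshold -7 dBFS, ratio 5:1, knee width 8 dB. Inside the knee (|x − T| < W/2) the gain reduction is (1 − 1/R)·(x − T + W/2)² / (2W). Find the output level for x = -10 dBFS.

-10.05 dBFS

x − T + W/2 = -10 − (-7) + 4 = 1.
GR = (1 − 1/5) × 1² / 16 = 0.8 × 1 / 16 = 0.05 dB.
Output = -10 − 0.05 = -10.05 dBFS.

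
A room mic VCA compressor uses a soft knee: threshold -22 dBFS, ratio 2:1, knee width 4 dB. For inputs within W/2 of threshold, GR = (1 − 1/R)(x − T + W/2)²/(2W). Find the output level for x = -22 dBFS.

-22.25 dBFS

x − T + W/2 = -22 − (-22) + 2 = 2.
GR = (1 − 1/2) × 2² / 8 = 0.5 × 4 / 8 = 0.25 dB.
Output = -22 − 0.25 = -22.25 dBFS.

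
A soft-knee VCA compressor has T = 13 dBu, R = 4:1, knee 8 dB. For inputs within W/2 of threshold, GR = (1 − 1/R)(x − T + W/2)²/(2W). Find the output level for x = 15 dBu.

13.3125 dBu

x − T + W/2 = 15 − 13 + 4 = 6.
GR = (1 − 1/4) × 6² / 16 = 0.75 × 36 / 16 = 1.6875 dB.
Output = 15 − 1.6875 = 13.3125 dBu.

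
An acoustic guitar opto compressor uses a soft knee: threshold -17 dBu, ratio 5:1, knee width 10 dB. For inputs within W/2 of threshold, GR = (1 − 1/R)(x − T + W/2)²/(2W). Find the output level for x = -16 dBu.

x − T + W/2 = -16 − (-17) + 5 = 6.
GR = (1 − 1/5) × 6² / 20 = 0.8 × 36 / 20 = 1.44 dB.
Output = -16 − 1.44 = -17.44 dBu.

-17.44 dBu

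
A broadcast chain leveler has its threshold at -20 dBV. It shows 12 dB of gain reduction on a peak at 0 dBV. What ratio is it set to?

2.5:1

Input overshoot = 0 − (-20) = 20 dB.
Output overshoot = 20 − 12 = 8 dB.
Ratio = input overshoot / output overshoot = 20 / 8 = 2.5.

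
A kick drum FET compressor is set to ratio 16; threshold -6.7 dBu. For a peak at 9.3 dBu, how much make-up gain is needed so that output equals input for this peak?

15 dB

Overshoot 16 dB → 16/16 = 1 dB after compression, so the compressed level is -6.7 + 1 = -5.7 dBu.
Make-up = target − compressed = 9.3 − (-5.7) = 15 dB.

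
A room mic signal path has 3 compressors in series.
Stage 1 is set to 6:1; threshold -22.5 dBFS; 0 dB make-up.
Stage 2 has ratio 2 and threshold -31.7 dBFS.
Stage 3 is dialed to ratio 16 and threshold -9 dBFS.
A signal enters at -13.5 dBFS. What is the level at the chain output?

-26.35 dBFS

Stage 1: 9 dB above -22.5 dBFS, reduced 6:1 to 1.5 dB above → -21 dBFS.
Stage 2: overshoot 10.7 dB → 10.7/2 = 5.35 dB → -26.35 dBFS.
Stage 3: -26.35 dBFS ≤ -9 dBFS, so stage 3 doesn't engage; output -26.35 dBFS.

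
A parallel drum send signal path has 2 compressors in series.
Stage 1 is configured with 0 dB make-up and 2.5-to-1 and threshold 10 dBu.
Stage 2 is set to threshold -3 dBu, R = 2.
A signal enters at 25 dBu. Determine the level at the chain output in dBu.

6.5 dBu

Stage 1: 25 dBu is 15 dB over 10 dBu; at 2.5:1 that becomes 6 dB over, giving 16 dBu.
Stage 2: 16 dBu is 19 dB over -3 dBu; at 2:1 that becomes 9.5 dB over, giving 6.5 dBu.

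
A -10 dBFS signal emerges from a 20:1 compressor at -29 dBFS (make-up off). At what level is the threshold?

-30 dBFS

Gain reduction = -10 − (-29) = 19 dB; output overshoot = GR / (R − 1) = 19 / 19 = 1 dB.
Threshold = output − output overshoot = -29 − 1 = -30 dBFS.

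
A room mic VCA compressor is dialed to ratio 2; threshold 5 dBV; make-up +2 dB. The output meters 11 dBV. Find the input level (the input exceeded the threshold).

13 dBV

Remove make-up: 11 − 2 = 9 dBV.
The compressed level sits 9 − 5 = 4 dB over threshold.
Before 2:1 compression the overshoot was 4 × 2 = 8 dB, so input = 5 + 8 = 13 dBV.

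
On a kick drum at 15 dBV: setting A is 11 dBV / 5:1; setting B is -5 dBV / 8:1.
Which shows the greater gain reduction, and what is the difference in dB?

B, by 14.3 dB

A: GR = 4 − 4/5 = 3.2 dB.
B: GR = 20 − 20/8 = 17.5 dB.
Difference: 14.3 dB in favour of B.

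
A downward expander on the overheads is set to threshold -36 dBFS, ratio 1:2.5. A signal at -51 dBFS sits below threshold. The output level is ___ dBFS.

-73.5 dBFS

The input is 15 dB below the -36 dBFS threshold.
A 1:2.5 expander multiplies undershoot by 2.5: 15 × 2.5 = 37.5 dB below threshold.
Output = -36 − 37.5 = -73.5 dBFS.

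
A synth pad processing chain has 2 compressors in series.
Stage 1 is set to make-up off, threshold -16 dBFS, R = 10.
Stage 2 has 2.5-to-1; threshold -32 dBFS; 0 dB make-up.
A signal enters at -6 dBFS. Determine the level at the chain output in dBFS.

-25.2 dBFS

Stage 1: 10 dB above -16 dBFS, reduced 10:1 to 1 dB above → -15 dBFS.
Stage 2: overshoot 17 dB → 17/2.5 = 6.8 dB → -25.2 dBFS.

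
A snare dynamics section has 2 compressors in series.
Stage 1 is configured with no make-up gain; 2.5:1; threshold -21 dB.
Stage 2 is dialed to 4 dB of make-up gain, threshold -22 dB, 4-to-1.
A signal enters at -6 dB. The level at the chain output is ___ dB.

Stage 1: 15 dB above -21 dB, reduced 2.5:1 to 6 dB above → -15 dB.
Stage 2: -15 dB is 7 dB over -22 dB; at 4:1 that becomes 1.75 dB over, giving -20.25 dB; +4 dB make-up → -16.25 dB.

-16.25 dB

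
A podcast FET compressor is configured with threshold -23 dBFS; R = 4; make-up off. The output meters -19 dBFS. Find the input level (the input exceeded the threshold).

Post-compression overshoot = -19 − (-23) = 4 dB.
Before 4:1 compression the overshoot was 4 × 4 = 16 dB, so input = -23 + 16 = -7 dBFS.

-7 dBFS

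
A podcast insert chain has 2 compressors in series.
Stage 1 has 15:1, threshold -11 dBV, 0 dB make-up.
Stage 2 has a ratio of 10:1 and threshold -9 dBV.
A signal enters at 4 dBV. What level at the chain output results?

-10 dBV

Stage 1: overshoot 15 dB → 15/15 = 1 dB → -10 dBV.
Stage 2: -10 dBV is at or below the -9 dBV threshold — no compression; output -10 dBV.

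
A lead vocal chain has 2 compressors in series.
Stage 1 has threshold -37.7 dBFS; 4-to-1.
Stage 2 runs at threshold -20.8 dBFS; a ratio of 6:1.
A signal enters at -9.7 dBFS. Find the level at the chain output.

Stage 1: -9.7 dBFS is 28 dB over -37.7 dBFS; at 4:1 that becomes 7 dB over, giving -30.7 dBFS.
Stage 2: below threshold (-30.7 ≤ -20.8); passes unchanged; output -30.7 dBFS.

-30.7 dBFS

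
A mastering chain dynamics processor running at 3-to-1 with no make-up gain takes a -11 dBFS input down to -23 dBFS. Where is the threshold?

-29 dBFS

Input is 18 dB above T (since output overshoot × R = input overshoot: (-23 − T)·3 = -11 − T gives T = -29 dBFS).
Check: -29 + (-11 − (-29))/3 = -29 + 6 = -23 dBFS. ✓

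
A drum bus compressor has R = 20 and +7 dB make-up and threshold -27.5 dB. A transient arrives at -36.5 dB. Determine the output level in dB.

-29.5 dB

-36.5 dB is 9 dB below the -27.5 dB threshold, so no gain reduction is applied.
Make-up gain adds 7 dB: -36.5 + 7 = -29.5 dB.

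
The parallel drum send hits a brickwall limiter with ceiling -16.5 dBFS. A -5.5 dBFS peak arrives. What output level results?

The limiter clamps the peak to its -16.5 dBFS ceiling.

-16.5 dBFS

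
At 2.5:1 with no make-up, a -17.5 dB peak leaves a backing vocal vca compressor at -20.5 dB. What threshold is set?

-22.5 dB

Input is 5 dB above T (since output overshoot × R = input overshoot: (-20.5 − T)·2.5 = -17.5 − T gives T = -22.5 dB).
Check: -22.5 + (-17.5 − (-22.5))/2.5 = -22.5 + 2 = -20.5 dB. ✓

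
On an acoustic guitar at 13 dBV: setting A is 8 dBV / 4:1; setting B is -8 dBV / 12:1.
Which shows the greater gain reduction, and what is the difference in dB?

B, by 15.5 dB

A: overshoot 5 dB → output overshoot 1.25 dB → GR 3.75 dB.
B: overshoot 21 dB → output overshoot 1.75 dB → GR 19.25 dB.
Difference: 15.5 dB in favour of B.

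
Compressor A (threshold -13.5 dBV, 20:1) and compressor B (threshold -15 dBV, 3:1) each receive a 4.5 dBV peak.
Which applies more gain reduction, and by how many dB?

A: GR = 18 − 18/20 = 17.1 dB.
B: GR = 19.5 − 19.5/3 = 13 dB.
A reduces 4.1 dB more.

A, by 4.1 dB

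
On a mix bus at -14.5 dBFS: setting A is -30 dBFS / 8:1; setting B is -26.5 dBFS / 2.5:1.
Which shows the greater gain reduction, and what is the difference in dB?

A: overshoot 15.5 dB → output overshoot 1.9375 dB → GR 13.5625 dB.
B: overshoot 12 dB → output overshoot 4.8 dB → GR 7.2 dB.
A applies 6.3625 dB more gain reduction.

A, by 6.3625 dB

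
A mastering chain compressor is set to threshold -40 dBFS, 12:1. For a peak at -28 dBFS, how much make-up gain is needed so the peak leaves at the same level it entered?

11 dB

Without make-up, output = threshold + overshoot/12 = -40 + 1 = -39 dBFS.
Gap to target: 11 dB.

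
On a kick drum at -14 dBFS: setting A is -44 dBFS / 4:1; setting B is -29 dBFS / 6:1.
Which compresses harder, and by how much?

A: 30 dB over, compressed to 7.5 dB over, so 22.5 dB of GR.
B: 15 dB over, compressed to 2.5 dB over, so 12.5 dB of GR.
A reduces 10 dB more.

A, by 10 dB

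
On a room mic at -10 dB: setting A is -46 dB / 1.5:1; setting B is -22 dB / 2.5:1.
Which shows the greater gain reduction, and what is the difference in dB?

A: 36 dB over, compressed to 24 dB over, so 12 dB of GR.
B: 12 dB over, compressed to 4.8 dB over, so 7.2 dB of GR.
A reduces 4.8 dB more.

A, by 4.8 dB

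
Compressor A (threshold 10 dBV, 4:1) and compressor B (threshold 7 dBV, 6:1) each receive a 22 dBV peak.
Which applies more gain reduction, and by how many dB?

B, by 3.5 dB

A: GR = 12 − 12/4 = 9 dB.
B: GR = 15 − 15/6 = 12.5 dB.
Difference: 3.5 dB in favour of B.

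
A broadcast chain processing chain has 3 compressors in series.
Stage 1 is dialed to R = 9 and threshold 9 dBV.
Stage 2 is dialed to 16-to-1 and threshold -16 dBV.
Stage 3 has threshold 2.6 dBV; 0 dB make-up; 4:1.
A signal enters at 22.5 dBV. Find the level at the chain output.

-14.34375 dBV

Stage 1: 13.5 dB above 9 dBV, reduced 9:1 to 1.5 dB above → 10.5 dBV.
Stage 2: 26.5 dB above -16 dBV, reduced 16:1 to 1.65625 dB above → -14.34375 dBV.
Stage 3: -14.34375 dBV is at or below the 2.6 dBV threshold — no compression; output -14.34375 dBV.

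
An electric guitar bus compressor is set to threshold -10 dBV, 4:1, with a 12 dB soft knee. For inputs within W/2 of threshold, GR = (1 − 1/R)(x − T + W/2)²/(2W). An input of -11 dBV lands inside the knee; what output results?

-11.78125 dBV

x − T + W/2 = -11 − (-10) + 6 = 5.
GR = (1 − 1/4) × 5² / 24 = 0.75 × 25 / 24 = 0.78125 dB.
Output = -11 − 0.78125 = -11.78125 dBV.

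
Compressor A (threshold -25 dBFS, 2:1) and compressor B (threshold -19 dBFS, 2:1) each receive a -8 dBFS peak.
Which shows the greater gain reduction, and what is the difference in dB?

A: overshoot 17 dB → output overshoot 8.5 dB → GR 8.5 dB.
B: overshoot 11 dB → output overshoot 5.5 dB → GR 5.5 dB.
A reduces 3 dB more.

A, by 3 dB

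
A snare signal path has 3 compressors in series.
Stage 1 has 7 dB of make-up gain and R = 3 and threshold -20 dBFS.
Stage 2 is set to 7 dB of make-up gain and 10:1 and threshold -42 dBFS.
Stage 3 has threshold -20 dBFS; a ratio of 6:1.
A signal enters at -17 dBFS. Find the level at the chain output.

-32 dBFS

Stage 1: -17 dBFS is 3 dB over -20 dBFS; at 3:1 that becomes 1 dB over, giving -19 dBFS; +7 dB make-up → -12 dBFS.
Stage 2: 30 dB above -42 dBFS, reduced 10:1 to 3 dB above → -39 dBFS; +7 dB make-up → -32 dBFS.
Stage 3: -32 dBFS ≤ -20 dBFS, so stage 3 doesn't engage; output -32 dBFS.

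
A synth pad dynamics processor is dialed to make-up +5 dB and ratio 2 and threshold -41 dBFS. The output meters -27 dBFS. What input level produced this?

-23 dBFS

Remove make-up: -27 − 5 = -32 dBFS.
That's 9 dB above the -41 dBFS threshold.
Undo the ratio: input overshoot = 9 × 2 = 18 dB, giving input = -23 dBFS.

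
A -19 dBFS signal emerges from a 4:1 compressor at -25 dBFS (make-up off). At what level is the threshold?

-27 dBFS

Let T be the threshold. Output overshoot = (input overshoot)/R, so -25 − T = (-19 − T)/4.
4·(-25 − T) = -19 − T → 3·T = -100 − (-19) = -81.
T = -81/3 = -27 dBFS.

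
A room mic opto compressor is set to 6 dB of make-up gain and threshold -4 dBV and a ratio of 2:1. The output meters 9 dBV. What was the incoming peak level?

Remove make-up: 9 − 6 = 3 dBV.
Post-compression overshoot = 3 − (-4) = 7 dB.
Input overshoot = R × output overshoot = 14 dB → input = -4 + 14 = 10 dBV.

10 dBV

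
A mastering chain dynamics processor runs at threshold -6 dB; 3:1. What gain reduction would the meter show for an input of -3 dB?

2 dB

Overshoot = -3 − (-6) = 3 dB.
At 3:1, output sits 3/3 = 1 dB above threshold.
Gain reduction = 3 − 1 = 2 dB.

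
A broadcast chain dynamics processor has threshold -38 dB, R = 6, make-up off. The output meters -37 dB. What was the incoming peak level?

The compressed level sits -37 − (-38) = 1 dB over threshold.
Before 6:1 compression the overshoot was 1 × 6 = 6 dB, so input = -38 + 6 = -32 dB.

-32 dB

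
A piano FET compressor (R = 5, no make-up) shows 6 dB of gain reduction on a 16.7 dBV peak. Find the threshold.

9.2 dBV

Input is 7.5 dB above T (since output overshoot × R = input overshoot: (10.7 − T)·5 = 16.7 − T gives T = 9.2 dBV).
Check: 9.2 + (16.7 − 9.2)/5 = 9.2 + 1.5 = 10.7 dBV. ✓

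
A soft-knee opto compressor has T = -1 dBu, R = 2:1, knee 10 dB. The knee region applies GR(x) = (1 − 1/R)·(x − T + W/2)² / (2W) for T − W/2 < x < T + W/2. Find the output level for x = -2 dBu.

x − T + W/2 = -2 − (-1) + 5 = 4.
GR = (1 − 1/2) × 4² / 20 = 0.5 × 16 / 20 = 0.4 dB.
Output = -2 − 0.4 = -2.4 dBu.

-2.4 dBu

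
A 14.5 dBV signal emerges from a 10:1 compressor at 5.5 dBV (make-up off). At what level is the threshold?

Input is 10 dB above T (since output overshoot × R = input overshoot: (5.5 − T)·10 = 14.5 − T gives T = 4.5 dBV).
Check: 4.5 + (14.5 − 4.5)/10 = 4.5 + 1 = 5.5 dBV. ✓

4.5 dBV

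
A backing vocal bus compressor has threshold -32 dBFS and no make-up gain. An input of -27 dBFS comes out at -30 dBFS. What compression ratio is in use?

2.5:1

Input overshoot = -27 − (-32) = 5 dB; output overshoot = -30 − (-32) = 2 dB.
Ratio = 5 / 2 = 2.5.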